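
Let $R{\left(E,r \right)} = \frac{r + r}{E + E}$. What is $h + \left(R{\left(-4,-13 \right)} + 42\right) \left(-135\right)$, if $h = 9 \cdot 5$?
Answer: $- \frac{24255}{4} \approx -6063.8$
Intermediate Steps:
$h = 45$
$R{\left(E,r \right)} = \frac{r}{E}$ ($R{\left(E,r \right)} = \frac{2 r}{2 E} = 2 r \frac{1}{2 E} = \frac{r}{E}$)
$h + \left(R{\left(-4,-13 \right)} + 42\right) \left(-135\right) = 45 + \left(- \frac{13}{-4} + 42\right) \left(-135\right) = 45 + \left(\left(-13\right) \left(- \frac{1}{4}\right) + 42\right) \left(-135\right) = 45 + \left(\frac{13}{4} + 42\right) \left(-135\right) = 45 + \frac{181}{4} \left(-135\right) = 45 - \frac{24435}{4} = - \frac{24255}{4}$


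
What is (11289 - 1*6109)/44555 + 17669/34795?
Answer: 27642297/44294035 ≈ 0.62406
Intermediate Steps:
(11289 - 1*6109)/44555 + 17669/34795 = (11289 - 6109)*(1/44555) + 17669*(1/34795) = 5180*(1/44555) + 17669/34795 = 148/1273 + 17669/34795 = 27642297/44294035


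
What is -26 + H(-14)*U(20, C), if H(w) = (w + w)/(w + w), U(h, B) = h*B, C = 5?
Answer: 74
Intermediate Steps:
U(h, B) = B*h
H(w) = 1 (H(w) = (2*w)/((2*w)) = (2*w)*(1/(2*w)) = 1)
-26 + H(-14)*U(20, C) = -26 + 1*(5*20) = -26 + 1*100 = -26 + 100 = 74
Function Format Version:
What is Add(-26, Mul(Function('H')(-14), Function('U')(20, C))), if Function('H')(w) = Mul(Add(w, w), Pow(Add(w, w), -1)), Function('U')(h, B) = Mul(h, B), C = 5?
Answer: 74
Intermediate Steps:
Function('U')(h, B) = Mul(B, h)
Function('H')(w) = 1 (Function('H')(w) = Mul(Mul(2, w), Pow(Mul(2, w), -1)) = Mul(Mul(2, w), Mul(Rational(1, 2), Pow(w, -1))) = 1)
Add(-26, Mul(Function('H')(-14), Function('U')(20, C))) = Add(-26, Mul(1, Mul(5, 20))) = Add(-26, Mul(1, 100)) = Add(-26, 100) = 74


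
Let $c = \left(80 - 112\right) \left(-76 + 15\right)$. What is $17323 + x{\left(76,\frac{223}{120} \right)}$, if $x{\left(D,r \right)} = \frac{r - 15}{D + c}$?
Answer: $\frac{4215723703}{243360} \approx 17323.0$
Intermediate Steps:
$c = 1952$ ($c = \left(-32\right) \left(-61\right) = 1952$)
$x{\left(D,r \right)} = \frac{-15 + r}{1952 + D}$ ($x{\left(D,r \right)} = \frac{r - 15}{D + 1952} = \frac{-15 + r}{1952 + D}$)
$17323 + x{\left(76,\frac{223}{120} \right)} = 17323 + \frac{-15 + \frac{223}{120}}{1952 + 76} = 17323 + \frac{-15 + 223 \cdot \frac{1}{120}}{2028} = 17323 + \frac{-15 + \frac{223}{120}}{2028} = 17323 + \frac{1}{2028} \left(- \frac{1577}{120}\right) = 17323 - \frac{1577}{243360} = \frac{4215723703}{243360}$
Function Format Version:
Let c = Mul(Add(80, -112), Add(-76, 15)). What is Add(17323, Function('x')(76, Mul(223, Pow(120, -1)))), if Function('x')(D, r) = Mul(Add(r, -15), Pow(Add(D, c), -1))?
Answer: Rational(4215723703, 243360) ≈ 17323.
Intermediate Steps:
c = 1952 (c = Mul(-32, -61) = 1952)
Function('x')(D, r) = Mul(Pow(Add(1952, D), -1), Add(-15, r)) (Function('x')(D, r) = Mul(Add(r, -15), Pow(Add(D, 1952), -1)) = Mul(Add(-15, r), Pow(Add(1952, D), -1)) = Mul(Pow(Add(1952, D), -1), Add(-15, r)))
Add(17323, Function('x')(76, Mul(223, Pow(120, -1)))) = Add(17323, Mul(Pow(Add(1952, 76), -1), Add(-15, Mul(223, Pow(120, -1))))) = Add(17323, Mul(Pow(2028, -1), Add(-15, Mul(223, Rational(1, 120))))) = Add(17323, Mul(Rational(1, 2028), Add(-15, Rational(223, 120)))) = Add(17323, Mul(Rational(1, 2028), Rational(-1577, 120))) = Add(17323, Rational(-1577, 243360)) = Rational(4215723703, 243360)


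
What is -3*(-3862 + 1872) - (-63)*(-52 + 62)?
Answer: 6600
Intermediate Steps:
-3*(-3862 + 1872) - (-63)*(-52 + 62) = -3*(-1990) - (-63)*10 = 5970 - 1*(-630) = 5970 + 630 = 6600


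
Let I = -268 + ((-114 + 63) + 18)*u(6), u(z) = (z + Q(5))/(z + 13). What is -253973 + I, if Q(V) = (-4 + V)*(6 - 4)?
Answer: -4830843/19 ≈ -2.5426e+5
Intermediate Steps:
Q(V) = -8 + 2*V (Q(V) = (-4 + V)*2 = -8 + 2*V)
u(z) = (2 + z)/(13 + z) (u(z) = (z + (-8 + 2*5))/(z + 13) = (z + (-8 + 10))/(13 + z) = (z + 2)/(13 + z) = (2 + z)/(13 + z))
I = -5356/19 (I = -268 + ((-114 + 63) + 18)*((2 + 6)/(13 + 6)) = -268 + (-51 + 18)*(8/19) = -268 - 33*8/19 = -268 - 264/19 = -5356/19 ≈ -281.89)
-253973 + I = -253973 - 5356/19 = -4830843/19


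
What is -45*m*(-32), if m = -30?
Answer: -43200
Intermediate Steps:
-45*m*(-32) = -45*(-30)*(-32) = 1350*(-32) = -43200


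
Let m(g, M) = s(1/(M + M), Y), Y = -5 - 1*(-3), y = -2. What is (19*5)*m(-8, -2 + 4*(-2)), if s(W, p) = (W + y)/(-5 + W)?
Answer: 3895/101 ≈ 38.564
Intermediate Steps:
Y = -2 (Y = -5 + 3 = -2)
s(W, p) = (-2 + W)/(-5 + W) (s(W, p) = (W - 2)/(-5 + W) = (-2 + W)/(-5 + W))
m(g, M) = (-2 + 1/(2*M))/(-5 + 1/(2*M)) (m(g, M) = (-2 + 1/(M + M))/(-5 + 1/(M + M)) = (-2 + 1/(2*M))/(-5 + 1/(2*M)))
(19*5)*m(-8, -2 + 4*(-2)) = (19*5)*((-1 + 4*(-2 + 4*(-2)))/(-1 + 10*(-2 + 4*(-2)))) = 95*((-1 + 4*(-2 - 8))/(-1 + 10*(-2 - 8))) = 95*((-1 + 4*(-10))/(-1 + 10*(-10))) = 95*((-1 - 40)/(-1 - 100)) = 95*(-41/(-101)) = 95*(-1/101*(-41)) = 95*(41/101) = 3895/101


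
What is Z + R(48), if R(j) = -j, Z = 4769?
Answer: 4721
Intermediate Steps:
Z + R(48) = 4769 - 1*48 = 4769 - 48 = 4721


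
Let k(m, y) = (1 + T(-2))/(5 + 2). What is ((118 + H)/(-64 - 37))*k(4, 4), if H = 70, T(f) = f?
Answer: 188/707 ≈ 0.26591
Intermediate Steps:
k(m, y) = -1/7 (k(m, y) = (1 - 2)/(5 + 2) = -1/7)
((118 + H)/(-64 - 37))*k(4, 4) = ((118 + 70)/(-64 - 37))*(-1/7) = (188/(-101))*(-1/7) = (188*(-1/101))*(-1/7) = -188/101*(-1/7) = 188/707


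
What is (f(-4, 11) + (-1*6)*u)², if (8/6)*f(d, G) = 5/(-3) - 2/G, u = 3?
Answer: 727609/1936 ≈ 375.83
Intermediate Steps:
f(d, G) = -5/4 - 3/(2*G) (f(d, G) = 3*(5/(-3) - 2/G)/4 = 3*(5*(-⅓) - 2/G)/4 = 3*(-5/3 - 2/G)/4 = -5/4 - 3/(2*G))
(f(-4, 11) + (-1*6)*u)² = ((¼)*(-6 - 5*11)/11 - 1*6*3)² = ((¼)*(1/11)*(-6 - 55) - 6*3)² = ((¼)*(1/11)*(-61) - 18)² = (-61/44 - 18)² = (-853/44)² = 727609/1936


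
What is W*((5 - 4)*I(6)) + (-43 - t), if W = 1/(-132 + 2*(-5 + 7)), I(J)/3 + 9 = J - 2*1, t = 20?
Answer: -8049/128 ≈ -62.883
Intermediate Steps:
I(J) = -33 + 3*J (I(J) = -27 + 3*(J - 2*1) = -27 + 3*(J - 2) = -27 + 3*(-2 + J) = -27 + (-6 + 3*J) = -33 + 3*J)
W = -1/128 (W = 1/(-132 + 2*2) = 1/(-132 + 4) = 1/(-128) = -1/128 ≈ -0.0078125)
W*((5 - 4)*I(6)) + (-43 - t) = -(5 - 4)*(-33 + 3*6)/128 + (-43 - 1*20) = -(-33 + 18)/128 + (-43 - 20) = -(-15)/128 - 63 = -1/128*(-15) - 63 = 15/128 - 63 = -8049/128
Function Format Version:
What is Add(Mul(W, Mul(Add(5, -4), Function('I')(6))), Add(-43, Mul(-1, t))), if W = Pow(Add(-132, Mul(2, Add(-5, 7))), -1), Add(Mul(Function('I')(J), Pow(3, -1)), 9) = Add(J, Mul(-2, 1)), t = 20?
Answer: Rational(-8049, 128) ≈ -62.883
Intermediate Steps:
Function('I')(J) = Add(-33, Mul(3, J)) (Function('I')(J) = Add(-27, Mul(3, Add(J, Mul(-2, 1)))) = Add(-27, Mul(3, Add(J, -2))) = Add(-27, Mul(3, Add(-2, J))) = Add(-27, Add(-6, Mul(3, J))) = Add(-33, Mul(3, J)))
W = Rational(-1, 128) (W = Pow(Add(-132, Mul(2, 2)), -1) = Pow(Add(-132, 4), -1) = Pow(-128, -1) = Rational(-1, 128) ≈ -0.0078125)
Add(Mul(W, Mul(Add(5, -4), Function('I')(6))), Add(-43, Mul(-1, t))) = Add(Mul(Rational(-1, 128), Mul(Add(5, -4), Add(-33, Mul(3, 6)))), Add(-43, Mul(-1, 20))) = Add(Mul(Rational(-1, 128), Mul(1, Add(-33, 18))), Add(-43, -20)) = Add(Mul(Rational(-1, 128), Mul(1, -15)), -63) = Add(Mul(Rational(-1, 128), -15), -63) = Add(Rational(15, 128), -63) = Rational(-8049, 128)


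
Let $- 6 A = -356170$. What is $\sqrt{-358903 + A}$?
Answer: $\frac{8 i \sqrt{42123}}{3} \approx 547.3 i$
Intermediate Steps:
$A = \frac{178085}{3}$ ($A = \left(- \frac{1}{6}\right) \left(-356170\right) = \frac{178085}{3} \approx 59362.0$)
$\sqrt{-358903 + A} = \sqrt{-358903 + \frac{178085}{3}} = \sqrt{- \frac{898624}{3}} = \frac{8 i \sqrt{42123}}{3}$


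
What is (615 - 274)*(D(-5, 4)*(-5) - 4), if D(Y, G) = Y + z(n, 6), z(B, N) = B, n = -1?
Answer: 8866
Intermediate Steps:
D(Y, G) = -1 + Y (D(Y, G) = Y - 1 = -1 + Y)
(615 - 274)*(D(-5, 4)*(-5) - 4) = (615 - 274)*((-1 - 5)*(-5) - 4) = 341*(-6*(-5) - 4) = 341*(30 - 4) = 341*26 = 8866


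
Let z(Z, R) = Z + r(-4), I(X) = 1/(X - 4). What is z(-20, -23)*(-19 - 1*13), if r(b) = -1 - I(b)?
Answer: 668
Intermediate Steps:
I(X) = 1/(-4 + X)
r(b) = -1 - 1/(-4 + b)
z(Z, R) = -7/8 + Z (z(Z, R) = Z + (3 - 1*(-4))/(-4 - 4) = Z + (3 + 4)/(-8) = Z - ⅛*7 = Z - 7/8 = -7/8 + Z)
z(-20, -23)*(-19 - 1*13) = (-7/8 - 20)*(-19 - 1*13) = -167*(-19 - 13)/8 = -167/8*(-32) = 668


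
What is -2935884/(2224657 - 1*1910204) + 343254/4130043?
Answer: -4005796637650/432901470493 ≈ -9.2534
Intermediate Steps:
-2935884/(2224657 - 1*1910204) + 343254/4130043 = -2935884/(2224657 - 1910204) + 343254*(1/4130043) = -2935884/314453 + 114418/1376681 = -4005796637650/432901470493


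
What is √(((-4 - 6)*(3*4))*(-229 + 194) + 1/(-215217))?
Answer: √2401692587143/23913 ≈ 64.807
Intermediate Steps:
√(((-4 - 6)*(3*4))*(-229 + 194) + 1/(-215217)) = √(-10*12*(-35) - 1/215217) = √(-120*(-35) - 1/215217) = √(4200 - 1/215217) = √(903911399/215217) = √2401692587143/23913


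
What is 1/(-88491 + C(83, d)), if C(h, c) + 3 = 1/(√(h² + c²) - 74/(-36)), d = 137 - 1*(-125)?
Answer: -180463771519/15969961001713776 - 9*√75533/5323320333904592 ≈ -1.1300e-5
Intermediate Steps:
d = 262 (d = 137 + 125 = 262)
C(h, c) = -3 + 1/(37/18 + √(c² + h²)) (C(h, c) = -3 + 1/(√(h² + c²) - 74/(-36)) = -3 + 1/(√(c² + h²) - 74*(-1/36)) = -3 + 1/(√(c² + h²) + 37/18) = -3 + 1/(37/18 + √(c² + h²)))
1/(-88491 + C(83, d)) = 1/(-88491 + 3*(-31 - 18*√(262² + 83²))/(37 + 18*√(262² + 83²))) = 1/(-88491 + 3*(-31 - 18*√(68644 + 6889))/(37 + 18*√(68644 + 6889))) = 1/(-88491 + 3*(-31 - 18*√75533)/(37 + 18*√75533))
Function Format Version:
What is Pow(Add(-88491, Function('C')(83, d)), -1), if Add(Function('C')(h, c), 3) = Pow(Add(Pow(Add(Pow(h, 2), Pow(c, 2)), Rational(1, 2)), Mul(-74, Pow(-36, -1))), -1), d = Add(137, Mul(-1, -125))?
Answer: Add(Rational(-180463771519, 15969961001713776), Mul(Rational(-9, 5323320333904592), Pow(75533, Rational(1, 2)))) ≈ -1.1300e-5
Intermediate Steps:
d = 262 (d = Add(137, 125) = 262)
Function('C')(h, c) = Add(-3, Pow(Add(Rational(37, 18), Pow(Add(Pow(c, 2), Pow(h, 2)), Rational(1, 2))), -1)) (Function('C')(h, c) = Add(-3, Pow(Add(Pow(Add(Pow(h, 2), Pow(c, 2)), Rational(1, 2)), Mul(-74, Pow(-36, -1))), -1)) = Add(-3, Pow(Add(Pow(Add(Pow(c, 2), Pow(h, 2)), Rational(1, 2)), Mul(-74, Rational(-1, 36))), -1)) = Add(-3, Pow(Add(Pow(Add(Pow(c, 2), Pow(h, 2)), Rational(1, 2)), Rational(37, 18)), -1)) = Add(-3, Pow(Add(Rational(37, 18), Pow(Add(Pow(c, 2), Pow(h, 2)), Rational(1, 2))), -1)))
Pow(Add(-88491, Function('C')(83, d)), -1) = Pow(Add(-88491, Mul(3, Pow(Add(37, Mul(18, Pow(Add(Pow(262, 2), Pow(83, 2)), Rational(1, 2)))), -1), Add(-31, Mul(-18, Pow(Add(Pow(262, 2), Pow(83, 2)), Rational(1, 2)))))), -1) = Pow(Add(-88491, Mul(3, Pow(Add(37, Mul(18, Pow(Add(68644, 6889), Rational(1, 2)))), -1), Add(-31, Mul(-18, Pow(Add(68644, 6889), Rational(1, 2)))))), -1) = Pow(Add(-88491, Mul(3, Pow(Add(37, Mul(18, Pow(75533, Rational(1, 2)))), -1), Add(-31, Mul(-18, Pow(75533, Rational(1, 2)))))), -1)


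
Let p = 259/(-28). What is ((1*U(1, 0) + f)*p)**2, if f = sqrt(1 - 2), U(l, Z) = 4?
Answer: 20535/16 + 1369*I/2 ≈ 1283.4 + 684.5*I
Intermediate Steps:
f = I (f = sqrt(-1) = I ≈ 1.0*I)
p = -37/4 (p = 259*(-1/28) = -37/4 ≈ -9.2500)
((1*U(1, 0) + f)*p)**2 = ((1*4 + I)*(-37/4))**2 = ((4 + I)*(-37/4))**2 = (-37 - 37*I/4)**2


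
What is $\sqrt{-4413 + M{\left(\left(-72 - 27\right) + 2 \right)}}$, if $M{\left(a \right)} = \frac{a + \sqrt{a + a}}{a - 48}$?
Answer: $\frac{\sqrt{-92769260 - 145 i \sqrt{194}}}{145} \approx 0.00072305 - 66.425 i$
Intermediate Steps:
$M{\left(a \right)} = \frac{a + \sqrt{2} \sqrt{a}}{-48 + a}$ ($M{\left(a \right)} = \frac{a + \sqrt{2 a}}{-48 + a} = \frac{a + \sqrt{2} \sqrt{a}}{-48 + a}$)
$\sqrt{-4413 + M{\left(\left(-72 - 27\right) + 2 \right)}} = \sqrt{-4413 + \frac{\left(\left(-72 - 27\right) + 2\right) + \sqrt{2} \sqrt{\left(-72 - 27\right) + 2}}{-48 + \left(\left(-72 - 27\right) + 2\right)}} = \sqrt{-4413 + \frac{\left(-99 + 2\right) + \sqrt{2} \sqrt{-99 + 2}}{-48 + \left(-99 + 2\right)}} = \sqrt{-4413 + \frac{-97 + \sqrt{2} \sqrt{-97}}{-48 - 97}} = \sqrt{-4413 + \frac{-97 + \sqrt{2} i \sqrt{97}}{-145}} = \sqrt{-4413 - \frac{-97 + i \sqrt{194}}{145}} = \sqrt{-4413 + \left(\frac{97}{145} - \frac{i \sqrt{194}}{145}\right)} = \sqrt{- \frac{639788}{145} - \frac{i \sqrt{194}}{145}}$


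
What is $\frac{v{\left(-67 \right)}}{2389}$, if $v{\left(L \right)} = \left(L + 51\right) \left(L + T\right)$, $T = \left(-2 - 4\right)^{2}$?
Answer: $\frac{496}{2389} \approx 0.20762$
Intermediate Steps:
$T = 36$ ($T = \left(-6\right)^{2} = 36$)
$v{\left(L \right)} = \left(36 + L\right) \left(51 + L\right)$ ($v{\left(L \right)} = \left(L + 51\right) \left(L + 36\right) = \left(51 + L\right) \left(36 + L\right) = \left(36 + L\right) \left(51 + L\right)$)
$\frac{v{\left(-67 \right)}}{2389} = \frac{1836 + \left(-67\right)^{2} + 87 \left(-67\right)}{2389} = \left(1836 + 4489 - 5829\right) \frac{1}{2389} = 496 \cdot \frac{1}{2389} = \frac{496}{2389}$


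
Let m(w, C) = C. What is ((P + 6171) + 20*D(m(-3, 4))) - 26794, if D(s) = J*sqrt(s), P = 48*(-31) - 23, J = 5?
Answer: -21934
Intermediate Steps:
P = -1511 (P = -1488 - 23 = -1511)
D(s) = 5*sqrt(s)
((P + 6171) + 20*D(m(-3, 4))) - 26794 = ((-1511 + 6171) + 20*(5*sqrt(4))) - 26794 = (4660 + 20*(5*2)) - 26794 = (4660 + 20*10) - 26794 = (4660 + 200) - 26794 = 4860 - 26794 = -21934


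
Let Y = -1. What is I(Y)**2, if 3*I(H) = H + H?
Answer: 4/9 ≈ 0.44444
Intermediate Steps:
I(H) = 2*H/3 (I(H) = (H + H)/3 = (2*H)/3 = 2*H/3)
I(Y)**2 = ((2/3)*(-1))**2 = (-2/3)**2 = 4/9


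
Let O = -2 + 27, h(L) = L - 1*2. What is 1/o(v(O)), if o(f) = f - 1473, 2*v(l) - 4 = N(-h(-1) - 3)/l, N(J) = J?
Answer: -1/1471 ≈ -0.00067981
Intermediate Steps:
h(L) = -2 + L (h(L) = L - 2 = -2 + L)
O = 25
v(l) = 2 (v(l) = 2 + ((-(-2 - 1) - 3)/l)/2 = 2 + ((-1*(-3) - 3)/l)/2 = 2 + ((3 - 3)/l)/2 = 2 + (0/l)/2 = 2 + (½)*0 = 2 + 0 = 2)
o(f) = -1473 + f
1/o(v(O)) = 1/(-1473 + 2) = 1/(-1471) = -1/1471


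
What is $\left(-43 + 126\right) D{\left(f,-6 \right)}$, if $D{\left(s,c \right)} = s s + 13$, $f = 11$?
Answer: $11122$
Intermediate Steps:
$D{\left(s,c \right)} = 13 + s^{2}$ ($D{\left(s,c \right)} = s^{2} + 13 = 13 + s^{2}$)
$\left(-43 + 126\right) D{\left(f,-6 \right)} = \left(-43 + 126\right) \left(13 + 11^{2}\right) = 83 \left(13 + 121\right) = 83 \cdot 134 = 11122$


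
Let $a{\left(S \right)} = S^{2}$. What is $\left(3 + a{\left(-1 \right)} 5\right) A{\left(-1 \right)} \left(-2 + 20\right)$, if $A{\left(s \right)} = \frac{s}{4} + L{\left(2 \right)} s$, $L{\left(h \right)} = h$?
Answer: $-324$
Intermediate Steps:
$A{\left(s \right)} = \frac{9 s}{4}$ ($A{\left(s \right)} = \frac{s}{4} + 2 s = \frac{9 s}{4}$)
$\left(3 + a{\left(-1 \right)} 5\right) A{\left(-1 \right)} \left(-2 + 20\right) = \left(3 + \left(-1\right)^{2} \cdot 5\right) \frac{9}{4} \left(-1\right) \left(-2 + 20\right) = \left(3 + 1 \cdot 5\right) \left(- \frac{9}{4}\right) 18 = \left(3 + 5\right) \left(- \frac{9}{4}\right) 18 = 8 \left(- \frac{9}{4}\right) 18 = \left(-18\right) 18 = -324$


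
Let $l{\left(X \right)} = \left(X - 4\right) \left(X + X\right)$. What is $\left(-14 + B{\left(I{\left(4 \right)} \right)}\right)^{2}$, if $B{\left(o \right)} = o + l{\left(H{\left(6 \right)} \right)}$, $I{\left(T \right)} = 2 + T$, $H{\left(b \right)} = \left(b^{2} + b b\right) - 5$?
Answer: $71132356$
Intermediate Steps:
$H{\left(b \right)} = -5 + 2 b^{2}$ ($H{\left(b \right)} = \left(b^{2} + b^{2}\right) - 5 = 2 b^{2} - 5 = -5 + 2 b^{2}$)
$l{\left(X \right)} = 2 X \left(-4 + X\right)$ ($l{\left(X \right)} = \left(-4 + X\right) 2 X = 2 X \left(-4 + X\right)$)
$B{\left(o \right)} = 8442 + o$ ($B{\left(o \right)} = o + 2 \left(-5 + 2 \cdot 6^{2}\right) \left(-4 - \left(5 - 2 \cdot 6^{2}\right)\right) = o + 2 \left(-5 + 2 \cdot 36\right) \left(-4 + \left(-5 + 2 \cdot 36\right)\right) = o + 2 \left(-5 + 72\right) \left(-4 + \left(-5 + 72\right)\right) = o + 2 \cdot 67 \left(-4 + 67\right) = o + 2 \cdot 67 \cdot 63 = o + 8442 = 8442 + o$)
$\left(-14 + B{\left(I{\left(4 \right)} \right)}\right)^{2} = \left(-14 + \left(8442 + \left(2 + 4\right)\right)\right)^{2} = \left(-14 + \left(8442 + 6\right)\right)^{2} = \left(-14 + 8448\right)^{2} = 8434^{2} = 71132356$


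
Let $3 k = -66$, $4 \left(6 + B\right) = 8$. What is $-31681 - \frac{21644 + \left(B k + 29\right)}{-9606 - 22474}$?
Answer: $- \frac{1016304719}{32080} \approx -31680.0$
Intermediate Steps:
$B = -4$ ($B = -6 + \frac{1}{4} \cdot 8 = -6 + 2 = -4$)
$k = -22$ ($k = \frac{1}{3} \left(-66\right) = -22$)
$-31681 - \frac{21644 + \left(B k + 29\right)}{-9606 - 22474} = -31681 - \frac{21644 + \left(\left(-4\right) \left(-22\right) + 29\right)}{-9606 - 22474} = -31681 - \frac{21644 + \left(88 + 29\right)}{-32080} = -31681 - \left(21644 + 117\right) \left(- \frac{1}{32080}\right) = -31681 - 21761 \left(- \frac{1}{32080}\right) = -31681 - - \frac{21761}{32080} = -31681 + \frac{21761}{32080} = - \frac{1016304719}{32080}$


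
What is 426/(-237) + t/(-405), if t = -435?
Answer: -1543/2133 ≈ -0.72339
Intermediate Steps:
426/(-237) + t/(-405) = 426/(-237) - 435/(-405) = 426*(-1/237) - 435*(-1/405) = -142/79 + 29/27 = -1543/2133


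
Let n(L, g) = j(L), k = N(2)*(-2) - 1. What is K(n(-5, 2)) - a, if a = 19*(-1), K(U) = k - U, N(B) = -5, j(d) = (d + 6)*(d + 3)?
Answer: 30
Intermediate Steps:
j(d) = (3 + d)*(6 + d) (j(d) = (6 + d)*(3 + d) = (3 + d)*(6 + d))
k = 9 (k = -5*(-2) - 1 = 10 - 1 = 9)
n(L, g) = 18 + L² + 9*L
K(U) = 9 - U
a = -19
K(n(-5, 2)) - a = (9 - (18 + (-5)² + 9*(-5))) - 1*(-19) = (9 - (18 + 25 - 45)) + 19 = (9 - 1*(-2)) + 19 = (9 + 2) + 19 = 11 + 19 = 30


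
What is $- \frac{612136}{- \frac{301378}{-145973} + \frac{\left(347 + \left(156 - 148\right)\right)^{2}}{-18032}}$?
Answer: $\frac{1611255280410496}{12961799229} \approx 1.2431 \cdot 10^{5}$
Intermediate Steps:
$- \frac{612136}{- \frac{301378}{-145973} + \frac{\left(347 + \left(156 - 148\right)\right)^{2}}{-18032}} = - \frac{612136}{\left(-301378\right) \left(- \frac{1}{145973}\right) + \left(347 + \left(156 - 148\right)\right)^{2} \left(- \frac{1}{18032}\right)} = - \frac{612136}{\frac{301378}{145973} + \left(347 + 8\right)^{2} \left(- \frac{1}{18032}\right)} = - \frac{612136}{\frac{301378}{145973} + 355^{2} \left(- \frac{1}{18032}\right)} = - \frac{612136}{\frac{301378}{145973} + 126025 \left(- \frac{1}{18032}\right)} = - \frac{612136}{\frac{301378}{145973} - \frac{126025}{18032}} = - \frac{612136}{- \frac{12961799229}{2632185136}} = \left(-612136\right) \left(- \frac{2632185136}{12961799229}\right) = \frac{1611255280410496}{12961799229}$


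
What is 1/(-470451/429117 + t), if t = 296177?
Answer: 143039/42364705086 ≈ 3.3764e-6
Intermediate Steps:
1/(-470451/429117 + t) = 1/(-470451/429117 + 296177) = 1/(-470451*1/429117 + 296177) = 1/(-156817/143039 + 296177) = 1/(42364705086/143039) = 143039/42364705086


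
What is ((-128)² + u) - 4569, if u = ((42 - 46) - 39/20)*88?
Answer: 56457/5 ≈ 11291.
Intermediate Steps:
u = -2618/5 (u = (-4 - 39*1/20)*88 = (-4 - 39/20)*88 = -119/20*88 = -2618/5 ≈ -523.60)
((-128)² + u) - 4569 = ((-128)² - 2618/5) - 4569 = (16384 - 2618/5) - 4569 = 79302/5 - 4569 = 56457/5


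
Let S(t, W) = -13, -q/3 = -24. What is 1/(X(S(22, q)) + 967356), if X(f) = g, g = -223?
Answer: 1/967133 ≈ 1.0340e-6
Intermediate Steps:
q = 72 (q = -3*(-24) = 72)
X(f) = -223
1/(X(S(22, q)) + 967356) = 1/(-223 + 967356) = 1/967133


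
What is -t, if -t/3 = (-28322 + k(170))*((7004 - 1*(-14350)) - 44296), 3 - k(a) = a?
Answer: 1960783914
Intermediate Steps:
k(a) = 3 - a
t = -1960783914 (t = -3*(-28322 + (3 - 1*170))*((7004 - 1*(-14350)) - 44296) = -3*(-28322 + (3 - 170))*((7004 + 14350) - 44296) = -3*(-28322 - 167)*(21354 - 44296) = -(-85467)*(-22942) = -3*653594638 = -1960783914)
-t = -1*(-1960783914) = 1960783914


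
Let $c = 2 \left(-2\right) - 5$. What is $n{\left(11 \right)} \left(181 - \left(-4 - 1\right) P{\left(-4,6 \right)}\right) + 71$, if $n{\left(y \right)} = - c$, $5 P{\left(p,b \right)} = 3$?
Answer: $1727$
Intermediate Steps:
$P{\left(p,b \right)} = \frac{3}{5}$ ($P{\left(p,b \right)} = \frac{1}{5} \cdot 3 = \frac{3}{5}$)
$c = -9$ ($c = -4 - 5 = -9$)
$n{\left(y \right)} = 9$ ($n{\left(y \right)} = \left(-1\right) \left(-9\right) = 9$)
$n{\left(11 \right)} \left(181 - \left(-4 - 1\right) P{\left(-4,6 \right)}\right) + 71 = 9 \left(181 - \left(-4 - 1\right) \frac{3}{5}\right) + 71 = 9 \left(181 - \left(-5\right) \frac{3}{5}\right) + 71 = 9 \left(181 - -3\right) + 71 = 9 \left(181 + 3\right) + 71 = 9 \cdot 184 + 71 = 1656 + 71 = 1727$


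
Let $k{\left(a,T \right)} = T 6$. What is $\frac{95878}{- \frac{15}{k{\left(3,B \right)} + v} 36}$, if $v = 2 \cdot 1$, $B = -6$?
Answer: $\frac{814963}{135} \approx 6036.8$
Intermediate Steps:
$k{\left(a,T \right)} = 6 T$
$v = 2$
$\frac{95878}{- \frac{15}{k{\left(3,B \right)} + v} 36} = \frac{95878}{- \frac{15}{6 \left(-6\right) + 2} \cdot 36} = \frac{95878}{- \frac{15}{-36 + 2} \cdot 36} = \frac{95878}{- \frac{15}{-34} \cdot 36} = \frac{95878}{\left(-15\right) \left(- \frac{1}{34}\right) 36} = \frac{95878}{\frac{15}{34} \cdot 36} = \frac{95878}{\frac{270}{17}} = 95878 \cdot \frac{17}{270} = \frac{814963}{135}$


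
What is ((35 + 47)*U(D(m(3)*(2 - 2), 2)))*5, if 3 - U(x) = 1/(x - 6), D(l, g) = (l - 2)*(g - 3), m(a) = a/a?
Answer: 2665/2 ≈ 1332.5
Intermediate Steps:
m(a) = 1
D(l, g) = (-3 + g)*(-2 + l) (D(l, g) = (-2 + l)*(-3 + g) = (-3 + g)*(-2 + l))
U(x) = 3 - 1/(-6 + x) (U(x) = 3 - 1/(x - 6) = 3 - 1/(-6 + x))
((35 + 47)*U(D(m(3)*(2 - 2), 2)))*5 = ((35 + 47)*((-19 + 3*(6 - 3*(2 - 2) - 2*2 + 2*(1*(2 - 2))))/(-6 + (6 - 3*(2 - 2) - 2*2 + 2*(1*(2 - 2))))))*5 = (82*((-19 + 3*(6 - 3*0 - 4 + 2*(1*0)))/(-6 + (6 - 3*0 - 4 + 2*(1*0)))))*5 = (82*((-19 + 3*(6 - 3*0 - 4 + 2*0))/(-6 + (6 - 3*0 - 4 + 2*0))))*5 = (82*((-19 + 3*(6 + 0 - 4 + 0))/(-6 + (6 + 0 - 4 + 0))))*5 = (82*((-19 + 3*2)/(-6 + 2)))*5 = (82*((-19 + 6)/(-4)))*5 = (82*(-¼*(-13)))*5 = (82*(13/4))*5 = (533/2)*5 = 2665/2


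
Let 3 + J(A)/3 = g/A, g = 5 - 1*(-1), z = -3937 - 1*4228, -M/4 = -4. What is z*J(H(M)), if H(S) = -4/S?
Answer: 661365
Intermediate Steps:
M = 16 (M = -4*(-4) = 16)
z = -8165 (z = -3937 - 4228 = -8165)
g = 6 (g = 5 + 1 = 6)
J(A) = -9 + 18/A (J(A) = -9 + 3*(6/A) = -9 + 18/A)
z*J(H(M)) = -8165*(-9 + 18/((-4/16))) = -8165*(-9 + 18/((-4*1/16))) = -8165*(-9 + 18/(-¼)) = -8165*(-9 + 18*(-4)) = -8165*(-9 - 72) = -8165*(-81) = 661365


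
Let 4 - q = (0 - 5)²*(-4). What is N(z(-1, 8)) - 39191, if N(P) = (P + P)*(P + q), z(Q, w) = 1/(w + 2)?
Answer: -1958509/50 ≈ -39170.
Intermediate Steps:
q = 104 (q = 4 - (0 - 5)²*(-4) = 4 - (-5)²*(-4) = 4 - 25*(-4) = 4 - 1*(-100) = 4 + 100 = 104)
z(Q, w) = 1/(2 + w)
N(P) = 2*P*(104 + P) (N(P) = (P + P)*(P + 104) = (2*P)*(104 + P) = 2*P*(104 + P))
N(z(-1, 8)) - 39191 = 2*(104 + 1/(2 + 8))/(2 + 8) - 39191 = 2*(104 + 1/10)/10 - 39191 = 2*(⅒)*(104 + ⅒) - 39191 = 2*(⅒)*(1041/10) - 39191 = 1041/50 - 39191 = -1958509/50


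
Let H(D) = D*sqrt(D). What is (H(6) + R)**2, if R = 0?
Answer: 216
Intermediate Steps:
H(D) = D**(3/2)
(H(6) + R)**2 = (6**(3/2) + 0)**2 = (6*sqrt(6) + 0)**2 = (6*sqrt(6))**2 = 216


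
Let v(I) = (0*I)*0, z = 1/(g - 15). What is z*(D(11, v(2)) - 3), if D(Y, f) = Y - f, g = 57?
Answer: 4/21 ≈ 0.19048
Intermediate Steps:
z = 1/42 (z = 1/(57 - 15) = 1/42 ≈ 0.023810)
v(I) = 0 (v(I) = 0*0 = 0)
z*(D(11, v(2)) - 3) = ((11 - 1*0) - 3)/42 = ((11 + 0) - 3)/42 = (11 - 3)/42 = (1/42)*8 = 4/21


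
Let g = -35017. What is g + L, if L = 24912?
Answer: -10105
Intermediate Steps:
g + L = -35017 + 24912 = -10105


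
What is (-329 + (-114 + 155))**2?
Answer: 82944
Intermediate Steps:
(-329 + (-114 + 155))**2 = (-329 + 41)**2 = (-288)**2 = 82944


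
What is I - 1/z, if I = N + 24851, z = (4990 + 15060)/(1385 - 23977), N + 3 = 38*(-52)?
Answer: 229303096/10025 ≈ 22873.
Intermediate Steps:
N = -1979 (N = -3 + 38*(-52) = -3 - 1976 = -1979)
z = -10025/11296 (z = 20050/(-22592) = 20050*(-1/22592) = -10025/11296 ≈ -0.88748)
I = 22872 (I = -1979 + 24851 = 22872)
I - 1/z = 22872 - 1/(-10025/11296) = 22872 - 1*(-11296/10025) = 22872 + 11296/10025 = 229303096/10025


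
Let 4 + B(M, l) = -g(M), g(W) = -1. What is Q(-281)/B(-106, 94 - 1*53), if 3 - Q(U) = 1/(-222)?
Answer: -667/666 ≈ -1.0015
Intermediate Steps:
B(M, l) = -3 (B(M, l) = -4 - 1*(-1) = -4 + 1 = -3)
Q(U) = 667/222 (Q(U) = 3 - 1/(-222) = 3 - 1*(-1/222) = 3 + 1/222 = 667/222)
Q(-281)/B(-106, 94 - 1*53) = (667/222)/(-3) = (667/222)*(-⅓) = -667/666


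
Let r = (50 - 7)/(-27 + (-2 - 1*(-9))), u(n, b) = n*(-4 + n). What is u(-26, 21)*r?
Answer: -1677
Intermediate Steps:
r = -43/20 (r = 43/(-27 + (-2 + 9)) = 43/(-27 + 7) = 43/(-20) = 43*(-1/20) = -43/20 ≈ -2.1500)
u(-26, 21)*r = -26*(-4 - 26)*(-43/20) = -26*(-30)*(-43/20) = 780*(-43/20) = -1677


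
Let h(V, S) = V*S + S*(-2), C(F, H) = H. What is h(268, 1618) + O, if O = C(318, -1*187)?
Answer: 430201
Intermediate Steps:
h(V, S) = -2*S + S*V (h(V, S) = S*V - 2*S = -2*S + S*V)
O = -187 (O = -1*187 = -187)
h(268, 1618) + O = 1618*(-2 + 268) - 187 = 1618*266 - 187 = 430388 - 187 = 430201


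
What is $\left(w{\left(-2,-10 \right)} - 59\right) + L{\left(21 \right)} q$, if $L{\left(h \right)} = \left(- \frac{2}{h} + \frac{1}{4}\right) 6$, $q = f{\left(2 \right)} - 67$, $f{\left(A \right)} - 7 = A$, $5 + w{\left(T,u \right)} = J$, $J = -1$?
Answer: $- \frac{832}{7} \approx -118.86$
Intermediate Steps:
$w{\left(T,u \right)} = -6$ ($w{\left(T,u \right)} = -5 - 1 = -6$)
$f{\left(A \right)} = 7 + A$
$q = -58$ ($q = \left(7 + 2\right) - 67 = 9 - 67 = -58$)
$L{\left(h \right)} = \frac{3}{2} - \frac{12}{h}$ ($L{\left(h \right)} = \left(- \frac{2}{h} + \frac{1}{4}\right) 6 = \left(\frac{1}{4} - \frac{2}{h}\right) 6 = \frac{3}{2} - \frac{12}{h}$)
$\left(w{\left(-2,-10 \right)} - 59\right) + L{\left(21 \right)} q = \left(-6 - 59\right) + \left(\frac{3}{2} - \frac{12}{21}\right) \left(-58\right) = \left(-6 - 59\right) + \left(\frac{3}{2} - \frac{4}{7}\right) \left(-58\right) = -65 + \left(\frac{3}{2} - \frac{4}{7}\right) \left(-58\right) = -65 + \frac{13}{14} \left(-58\right) = -65 - \frac{377}{7} = - \frac{832}{7}$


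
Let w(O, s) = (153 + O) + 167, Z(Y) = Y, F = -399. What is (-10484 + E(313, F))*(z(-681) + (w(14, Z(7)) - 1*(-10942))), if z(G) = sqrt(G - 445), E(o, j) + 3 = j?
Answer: -122750536 - 10886*I*sqrt(1126) ≈ -1.2275e+8 - 3.6529e+5*I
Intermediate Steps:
E(o, j) = -3 + j
w(O, s) = 320 + O
z(G) = sqrt(-445 + G)
(-10484 + E(313, F))*(z(-681) + (w(14, Z(7)) - 1*(-10942))) = (-10484 + (-3 - 399))*(sqrt(-445 - 681) + ((320 + 14) - 1*(-10942))) = (-10484 - 402)*(sqrt(-1126) + (334 + 10942)) = -10886*(I*sqrt(1126) + 11276) = -10886*(11276 + I*sqrt(1126)) = -122750536 - 10886*I*sqrt(1126)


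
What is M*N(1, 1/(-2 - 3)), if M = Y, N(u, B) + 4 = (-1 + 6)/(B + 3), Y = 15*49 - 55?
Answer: -10540/7 ≈ -1505.7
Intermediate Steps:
Y = 680 (Y = 735 - 55 = 680)
N(u, B) = -4 + 5/(3 + B) (N(u, B) = -4 + (-1 + 6)/(B + 3) = -4 + 5/(3 + B))
M = 680
M*N(1, 1/(-2 - 3)) = 680*((-7 - 4/(-2 - 3))/(3 + 1/(-2 - 3))) = 680*((-7 - 4/(-5))/(3 + 1/(-5))) = 680*((-7 - 4*(-⅕))/(3 - ⅕)) = 680*((-7 + ⅘)/(14/5)) = 680*((5/14)*(-31/5)) = 680*(-31/14) = -10540/7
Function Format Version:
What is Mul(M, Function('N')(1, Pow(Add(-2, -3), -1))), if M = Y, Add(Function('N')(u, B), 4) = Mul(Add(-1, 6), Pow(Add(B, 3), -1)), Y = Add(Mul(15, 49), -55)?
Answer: Rational(-10540, 7) ≈ -1505.7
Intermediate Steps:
Y = 680 (Y = Add(735, -55) = 680)
Function('N')(u, B) = Add(-4, Mul(5, Pow(Add(3, B), -1))) (Function('N')(u, B) = Add(-4, Mul(Add(-1, 6), Pow(Add(B, 3), -1))) = Add(-4, Mul(5, Pow(Add(3, B), -1))))
M = 680
Mul(M, Function('N')(1, Pow(Add(-2, -3), -1))) = Mul(680, Mul(Pow(Add(3, Pow(Add(-2, -3), -1)), -1), Add(-7, Mul(-4, Pow(Add(-2, -3), -1))))) = Mul(680, Mul(Pow(Add(3, Pow(-5, -1)), -1), Add(-7, Mul(-4, Pow(-5, -1))))) = Mul(680, Mul(Pow(Add(3, Rational(-1, 5)), -1), Add(-7, Mul(-4, Rational(-1, 5))))) = Mul(680, Mul(Pow(Rational(14, 5), -1), Add(-7, Rational(4, 5)))) = Mul(680, Mul(Rational(5, 14), Rational(-31, 5))) = Mul(680, Rational(-31, 14)) = Rational(-10540, 7)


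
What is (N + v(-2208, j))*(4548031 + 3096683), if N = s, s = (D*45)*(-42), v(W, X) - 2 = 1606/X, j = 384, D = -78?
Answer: 36064991991413/32 ≈ 1.1270e+12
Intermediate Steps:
v(W, X) = 2 + 1606/X
s = 147420 (s = -78*45*(-42) = -3510*(-42) = 147420)
N = 147420
(N + v(-2208, j))*(4548031 + 3096683) = (147420 + (2 + 1606/384))*(4548031 + 3096683) = (147420 + (2 + 1606*(1/384)))*7644714 = (147420 + (2 + 803/192))*7644714 = (147420 + 1187/192)*7644714 = (28305827/192)*7644714 = 36064991991413/32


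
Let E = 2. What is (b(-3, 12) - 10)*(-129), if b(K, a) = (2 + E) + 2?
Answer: 516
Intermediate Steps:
b(K, a) = 6 (b(K, a) = (2 + 2) + 2 = 4 + 2 = 6)
(b(-3, 12) - 10)*(-129) = (6 - 10)*(-129) = -4*(-129) = 516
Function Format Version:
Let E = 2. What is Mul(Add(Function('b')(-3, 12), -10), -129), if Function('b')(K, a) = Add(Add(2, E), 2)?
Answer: 516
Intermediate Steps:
Function('b')(K, a) = 6 (Function('b')(K, a) = Add(Add(2, 2), 2) = Add(4, 2) = 6)
Mul(Add(Function('b')(-3, 12), -10), -129) = Mul(Add(6, -10), -129) = Mul(-4, -129) = 516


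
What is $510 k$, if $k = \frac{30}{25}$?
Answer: $612$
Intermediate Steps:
$k = \frac{6}{5}$ ($k = 30 \cdot \frac{1}{25} = \frac{6}{5} \approx 1.2$)
$510 k = 510 \cdot \frac{6}{5} = 612$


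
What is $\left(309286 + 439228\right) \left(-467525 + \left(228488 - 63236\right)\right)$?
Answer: $-226255572322$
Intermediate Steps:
$\left(309286 + 439228\right) \left(-467525 + \left(228488 - 63236\right)\right) = 748514 \left(-467525 + 165252\right) = 748514 \left(-302273\right) = -226255572322$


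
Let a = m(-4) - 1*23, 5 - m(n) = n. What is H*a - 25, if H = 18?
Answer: -277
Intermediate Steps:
m(n) = 5 - n
a = -14 (a = (5 - 1*(-4)) - 1*23 = (5 + 4) - 23 = 9 - 23 = -14)
H*a - 25 = 18*(-14) - 25 = -252 - 25 = -277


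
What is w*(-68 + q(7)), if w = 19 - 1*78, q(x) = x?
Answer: 3599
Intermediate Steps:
w = -59 (w = 19 - 78 = -59)
w*(-68 + q(7)) = -59*(-68 + 7) = -59*(-61) = 3599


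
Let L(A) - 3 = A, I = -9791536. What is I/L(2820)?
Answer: -9791536/2823 ≈ -3468.5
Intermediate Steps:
L(A) = 3 + A
I/L(2820) = -9791536/(3 + 2820) = -9791536/2823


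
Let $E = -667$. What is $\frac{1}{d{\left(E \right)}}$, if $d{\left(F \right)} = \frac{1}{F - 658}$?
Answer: $-1325$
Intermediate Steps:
$d{\left(F \right)} = \frac{1}{-658 + F}$
$\frac{1}{d{\left(E \right)}} = \frac{1}{\frac{1}{-658 - 667}} = \frac{1}{\frac{1}{-1325}} = \frac{1}{- \frac{1}{1325}} = -1325$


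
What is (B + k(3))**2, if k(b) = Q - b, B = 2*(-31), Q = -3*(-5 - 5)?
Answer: 1225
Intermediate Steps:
Q = 30 (Q = -3*(-10) = 30)
B = -62
k(b) = 30 - b
(B + k(3))**2 = (-62 + (30 - 1*3))**2 = (-62 + (30 - 3))**2 = (-62 + 27)**2 = (-35)**2 = 1225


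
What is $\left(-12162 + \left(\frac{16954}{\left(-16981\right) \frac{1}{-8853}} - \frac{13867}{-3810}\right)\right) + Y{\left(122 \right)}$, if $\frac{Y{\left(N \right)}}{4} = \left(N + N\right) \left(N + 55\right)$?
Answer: $\frac{10961881898647}{64697610} \approx 1.6943 \cdot 10^{5}$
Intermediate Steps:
$Y{\left(N \right)} = 8 N \left(55 + N\right)$ ($Y{\left(N \right)} = 4 \left(N + N\right) \left(N + 55\right) = 4 \cdot 2 N \left(55 + N\right) = 8 N \left(55 + N\right)$)
$\left(-12162 + \left(\frac{16954}{\left(-16981\right) \frac{1}{-8853}} - \frac{13867}{-3810}\right)\right) + Y{\left(122 \right)} = \left(-12162 + \left(\frac{16954}{\left(-16981\right) \frac{1}{-8853}} - \frac{13867}{-3810}\right)\right) + 8 \cdot 122 \left(55 + 122\right) = \left(-12162 - \left(- \frac{13867}{3810} - \frac{16954}{\left(-16981\right) \left(- \frac{1}{8853}\right)}\right)\right) + 8 \cdot 122 \cdot 177 = \left(-12162 + \left(\frac{16954}{\frac{16981}{8853}} + \frac{13867}{3810}\right)\right) + 172752 = \left(-12162 + \left(16954 \cdot \frac{8853}{16981} + \frac{13867}{3810}\right)\right) + 172752 = \left(-12162 + \left(\frac{150093762}{16981} + \frac{13867}{3810}\right)\right) + 172752 = \left(-12162 + \frac{572092708747}{64697610}\right) + 172752 = - \frac{214759624073}{64697610} + 172752 = \frac{10961881898647}{64697610}$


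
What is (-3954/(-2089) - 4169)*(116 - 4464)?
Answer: 37849718276/2089 ≈ 1.8119e+7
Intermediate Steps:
(-3954/(-2089) - 4169)*(116 - 4464) = (-3954*(-1/2089) - 4169)*(-4348) = (3954/2089 - 4169)*(-4348) = -8705087/2089*(-4348) = 37849718276/2089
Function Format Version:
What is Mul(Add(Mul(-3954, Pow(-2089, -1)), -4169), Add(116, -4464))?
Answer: Rational(37849718276, 2089) ≈ 1.8119e+7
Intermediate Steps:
Mul(Add(Mul(-3954, Pow(-2089, -1)), -4169), Add(116, -4464)) = Mul(Add(Mul(-3954, Rational(-1, 2089)), -4169), -4348) = Mul(Add(Rational(3954, 2089), -4169), -4348) = Mul(Rational(-8705087, 2089), -4348) = Rational(37849718276, 2089)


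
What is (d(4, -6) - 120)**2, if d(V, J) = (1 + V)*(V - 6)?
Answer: 16900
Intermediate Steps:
d(V, J) = (1 + V)*(-6 + V)
(d(4, -6) - 120)**2 = ((-6 + 4**2 - 5*4) - 120)**2 = ((-6 + 16 - 20) - 120)**2 = (-10 - 120)**2 = (-130)**2 = 16900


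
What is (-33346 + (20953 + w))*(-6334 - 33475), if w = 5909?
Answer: 258121556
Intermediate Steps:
(-33346 + (20953 + w))*(-6334 - 33475) = (-33346 + (20953 + 5909))*(-6334 - 33475) = (-33346 + 26862)*(-39809) = -6484*(-39809) = 258121556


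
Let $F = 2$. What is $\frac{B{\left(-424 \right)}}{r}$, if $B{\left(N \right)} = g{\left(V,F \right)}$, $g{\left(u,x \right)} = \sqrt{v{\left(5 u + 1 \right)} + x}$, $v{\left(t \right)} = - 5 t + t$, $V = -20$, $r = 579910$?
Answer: $\frac{\sqrt{398}}{579910} \approx 3.4402 \cdot 10^{-5}$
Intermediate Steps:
$v{\left(t \right)} = - 4 t$
$g{\left(u,x \right)} = \sqrt{-4 + x - 20 u}$ ($g{\left(u,x \right)} = \sqrt{- 4 \left(5 u + 1\right) + x} = \sqrt{- 4 \left(1 + 5 u\right) + x} = \sqrt{\left(-4 - 20 u\right) + x} = \sqrt{-4 + x - 20 u}$)
$B{\left(N \right)} = \sqrt{398}$ ($B{\left(N \right)} = \sqrt{-4 + 2 - -400} = \sqrt{-4 + 2 + 400} = \sqrt{398}$)
$\frac{B{\left(-424 \right)}}{r} = \frac{\sqrt{398}}{579910}$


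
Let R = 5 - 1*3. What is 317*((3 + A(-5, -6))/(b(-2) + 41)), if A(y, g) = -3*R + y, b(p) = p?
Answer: -2536/39 ≈ -65.026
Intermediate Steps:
R = 2 (R = 5 - 3 = 2)
A(y, g) = -6 + y (A(y, g) = -3*2 + y = -6 + y)
317*((3 + A(-5, -6))/(b(-2) + 41)) = 317*((3 + (-6 - 5))/(-2 + 41)) = 317*((3 - 11)/39) = 317*(-8*1/39) = 317*(-8/39) = -2536/39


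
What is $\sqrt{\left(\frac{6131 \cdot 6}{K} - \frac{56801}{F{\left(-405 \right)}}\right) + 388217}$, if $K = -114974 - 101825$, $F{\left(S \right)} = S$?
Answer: $\frac{2 \sqrt{9240826414088786770}}{9755955} \approx 623.18$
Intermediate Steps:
$K = -216799$
$\sqrt{\left(\frac{6131 \cdot 6}{K} - \frac{56801}{F{\left(-405 \right)}}\right) + 388217} = \sqrt{\left(\frac{6131 \cdot 6}{-216799} - \frac{56801}{-405}\right) + 388217} = \sqrt{\left(36786 \left(- \frac{1}{216799}\right) - - \frac{56801}{405}\right) + 388217} = \sqrt{\left(- \frac{36786}{216799} + \frac{56801}{405}\right) + 388217} = \sqrt{\frac{12299501669}{87803595} + 388217} = \sqrt{\frac{34099147741784}{87803595}} = \frac{2 \sqrt{9240826414088786770}}{9755955}$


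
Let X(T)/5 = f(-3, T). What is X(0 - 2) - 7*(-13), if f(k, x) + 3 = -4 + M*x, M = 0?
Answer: 56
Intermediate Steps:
f(k, x) = -7 (f(k, x) = -3 + (-4 + 0*x) = -3 + (-4 + 0) = -3 - 4 = -7)
X(T) = -35 (X(T) = 5*(-7) = -35)
X(0 - 2) - 7*(-13) = -35 - 7*(-13) = -35 + 91 = 56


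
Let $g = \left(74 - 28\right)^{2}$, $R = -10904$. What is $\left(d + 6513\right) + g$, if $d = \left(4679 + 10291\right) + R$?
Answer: $12695$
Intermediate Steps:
$g = 2116$ ($g = 46^{2} = 2116$)
$d = 4066$ ($d = \left(4679 + 10291\right) - 10904 = 14970 - 10904 = 4066$)
$\left(d + 6513\right) + g = \left(4066 + 6513\right) + 2116 = 10579 + 2116 = 12695$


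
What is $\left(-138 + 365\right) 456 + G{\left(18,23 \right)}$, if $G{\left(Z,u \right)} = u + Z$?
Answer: $103553$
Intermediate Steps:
$G{\left(Z,u \right)} = Z + u$
$\left(-138 + 365\right) 456 + G{\left(18,23 \right)} = \left(-138 + 365\right) 456 + \left(18 + 23\right) = 227 \cdot 456 + 41 = 103512 + 41 = 103553$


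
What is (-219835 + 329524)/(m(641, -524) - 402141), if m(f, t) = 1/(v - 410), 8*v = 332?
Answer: -80840793/296377919 ≈ -0.27276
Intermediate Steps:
v = 83/2 (v = (1/8)*332 = 83/2 ≈ 41.500)
m(f, t) = -2/737 (m(f, t) = 1/(83/2 - 410) = 1/(-737/2) = -2/737)
(-219835 + 329524)/(m(641, -524) - 402141) = (-219835 + 329524)/(-2/737 - 402141) = 109689/(-296377919/737) = 109689*(-737/296377919) = -80840793/296377919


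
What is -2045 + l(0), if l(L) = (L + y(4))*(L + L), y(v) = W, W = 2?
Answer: -2045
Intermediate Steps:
y(v) = 2
l(L) = 2*L*(2 + L) (l(L) = (L + 2)*(L + L) = (2 + L)*(2*L) = 2*L*(2 + L))
-2045 + l(0) = -2045 + 2*0*(2 + 0) = -2045 + 2*0*2 = -2045 + 0 = -2045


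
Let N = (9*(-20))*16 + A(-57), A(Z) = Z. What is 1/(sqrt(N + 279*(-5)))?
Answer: -I*sqrt(3)/114 ≈ -0.015193*I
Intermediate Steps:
N = -2937 (N = (9*(-20))*16 - 57 = -180*16 - 57 = -2880 - 57 = -2937)
1/(sqrt(N + 279*(-5))) = 1/(sqrt(-2937 + 279*(-5))) = 1/(sqrt(-2937 - 1395)) = 1/(sqrt(-4332)) = 1/(38*I*sqrt(3)) = -I*sqrt(3)/114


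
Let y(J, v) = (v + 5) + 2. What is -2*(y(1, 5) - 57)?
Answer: 90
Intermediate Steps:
y(J, v) = 7 + v (y(J, v) = (5 + v) + 2 = 7 + v)
-2*(y(1, 5) - 57) = -2*((7 + 5) - 57) = -2*(12 - 57) = -2*(-45) = 90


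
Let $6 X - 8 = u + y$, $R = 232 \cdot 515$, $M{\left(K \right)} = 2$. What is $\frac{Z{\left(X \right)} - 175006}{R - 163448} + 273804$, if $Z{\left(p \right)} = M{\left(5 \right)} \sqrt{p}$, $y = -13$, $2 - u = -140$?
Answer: $\frac{6019394639}{21984} - \frac{\sqrt{822}}{131904} \approx 2.7381 \cdot 10^{5}$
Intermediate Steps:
$u = 142$ ($u = 2 - -140 = 2 + 140 = 142$)
$R = 119480$
$X = \frac{137}{6}$ ($X = \frac{4}{3} + \frac{142 - 13}{6} = \frac{4}{3} + \frac{1}{6} \cdot 129 = \frac{4}{3} + \frac{43}{2} = \frac{137}{6} \approx 22.833$)
$Z{\left(p \right)} = 2 \sqrt{p}$
$\frac{Z{\left(X \right)} - 175006}{R - 163448} + 273804 = \frac{2 \sqrt{\frac{137}{6}} - 175006}{119480 - 163448} + 273804 = \frac{2 \frac{\sqrt{822}}{6} - 175006}{-43968} + 273804 = \left(\frac{\sqrt{822}}{3} - 175006\right) \left(- \frac{1}{43968}\right) + 273804 = \left(-175006 + \frac{\sqrt{822}}{3}\right) \left(- \frac{1}{43968}\right) + 273804 = \left(\frac{87503}{21984} - \frac{\sqrt{822}}{131904}\right) + 273804 = \frac{6019394639}{21984} - \frac{\sqrt{822}}{131904}$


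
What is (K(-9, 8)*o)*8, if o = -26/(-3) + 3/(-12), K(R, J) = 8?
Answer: 1616/3 ≈ 538.67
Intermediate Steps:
o = 101/12 (o = -26*(-⅓) + 3*(-1/12) = 26/3 - ¼ = 101/12 ≈ 8.4167)
(K(-9, 8)*o)*8 = (8*(101/12))*8 = (202/3)*8 = 1616/3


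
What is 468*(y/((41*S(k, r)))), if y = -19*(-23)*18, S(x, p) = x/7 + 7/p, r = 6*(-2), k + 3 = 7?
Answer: -309228192/41 ≈ -7.5422e+6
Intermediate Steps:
k = 4 (k = -3 + 7 = 4)
r = -12
S(x, p) = 7/p + x/7 (S(x, p) = x*(1/7) + 7/p = x/7 + 7/p = 7/p + x/7)
y = 7866 (y = 437*18 = 7866)
468*(y/((41*S(k, r)))) = 468*(7866/((41*(7/(-12) + (1/7)*4)))) = 468*(7866/((41*(7*(-1/12) + 4/7)))) = 468*(7866/((41*(-7/12 + 4/7)))) = 468*(7866/((41*(-1/84)))) = 468*(7866/(-41/84)) = 468*(7866*(-84/41)) = 468*(-660744/41) = -309228192/41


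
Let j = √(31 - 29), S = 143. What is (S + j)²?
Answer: (143 + √2)² ≈ 20855.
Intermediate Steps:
j = √2 ≈ 1.4142
(S + j)² = (143 + √2)²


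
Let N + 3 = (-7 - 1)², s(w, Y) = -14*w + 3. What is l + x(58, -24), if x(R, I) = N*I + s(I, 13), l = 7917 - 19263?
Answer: -12471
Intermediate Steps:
s(w, Y) = 3 - 14*w
l = -11346
N = 61 (N = -3 + (-7 - 1)² = -3 + (-8)² = -3 + 64 = 61)
x(R, I) = 3 + 47*I (x(R, I) = 61*I + (3 - 14*I) = 3 + 47*I)
l + x(58, -24) = -11346 + (3 + 47*(-24)) = -11346 + (3 - 1128) = -11346 - 1125 = -12471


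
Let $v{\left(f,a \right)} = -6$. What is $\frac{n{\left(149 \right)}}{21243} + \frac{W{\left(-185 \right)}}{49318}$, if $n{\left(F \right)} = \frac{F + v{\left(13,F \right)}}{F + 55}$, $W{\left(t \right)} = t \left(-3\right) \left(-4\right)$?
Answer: $- \frac{4806738683}{106861551948} \approx -0.044981$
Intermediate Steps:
$W{\left(t \right)} = 12 t$ ($W{\left(t \right)} = - 3 t \left(-4\right) = 12 t$)
$n{\left(F \right)} = \frac{-6 + F}{55 + F}$ ($n{\left(F \right)} = \frac{F - 6}{F + 55} = \frac{-6 + F}{55 + F}$)
$\frac{n{\left(149 \right)}}{21243} + \frac{W{\left(-185 \right)}}{49318} = \frac{\frac{1}{55 + 149} \left(-6 + 149\right)}{21243} + \frac{12 \left(-185\right)}{49318} = \frac{1}{204} \cdot 143 \cdot \frac{1}{21243} - \frac{1110}{24659} = \frac{143}{204} \cdot \frac{1}{21243} - \frac{1110}{24659} = \frac{143}{4333572} - \frac{1110}{24659} = - \frac{4806738683}{106861551948}$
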